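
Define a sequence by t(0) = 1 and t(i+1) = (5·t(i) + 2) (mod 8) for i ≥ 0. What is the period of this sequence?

4

We have t(0) = 1,  t(1) = 7,  t(2) = 5,  t(3) = 3,  t(4) = 1.
Since t(4) = t(0) = 1, the sequence is periodic with period 4.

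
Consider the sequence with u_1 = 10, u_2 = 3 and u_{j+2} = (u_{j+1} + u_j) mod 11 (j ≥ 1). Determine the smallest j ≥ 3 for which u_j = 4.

Listing terms: u_1 = 10; u_2 = 3; u_3 = 2; u_4 = 5; u_5 = 7; u_6 = 1; u_7 = 8; u_8 = 9; u_9 = 6; u_{10} = 4; u_{11} = 10; u_{12} = 3.
Since (u_{11}, u_{12}) = (u_1, u_2) = (10, 3) (two consecutive terms determine the rest), the sequence is periodic with period 10.
The value 4 first appears (with j ≥ 3) at u_{10}.

10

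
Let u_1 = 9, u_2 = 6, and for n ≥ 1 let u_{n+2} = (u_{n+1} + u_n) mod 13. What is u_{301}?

11

Computing terms: u_1 = 9; u_2 = 6; u_3 = 2; u_4 = 8; u_5 = 10; u_6 = 5; u_7 = 2; u_8 = 7; u_9 = 9; u_{10} = 3; u_{11} = 12; u_{12} = 2; u_{13} = 1; u_{14} = 3; u_{15} = 4; u_{16} = 7; u_{17} = 11; u_{18} = 5; u_{19} = 3; u_{20} = 8; u_{21} = 11; u_{22} = 6; u_{23} = 4; u_{24} = 10; u_{25} = 1; u_{26} = 11; u_{27} = 12; u_{28} = 10; u_{29} = 9; u_{30} = 6.
The sequence repeats with period 28.
So u_{301} = u_{1 + ((301-1) mod 28)} = u_{21} = 11.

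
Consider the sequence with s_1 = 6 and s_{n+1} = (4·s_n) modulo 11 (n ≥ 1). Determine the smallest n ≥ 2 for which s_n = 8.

3

Computing terms: s_1 = 6,  s_2 = 2,  s_3 = 8,  s_4 = 10,  s_5 = 7,  s_6 = 6.
The sequence repeats with period 5.
The value 8 first appears (with n ≥ 2) at s_3.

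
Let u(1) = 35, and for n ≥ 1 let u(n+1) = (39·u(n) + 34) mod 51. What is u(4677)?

13

Computing terms: u(1) = 35; u(2) = 22; u(3) = 25; u(4) = 40; u(5) = 13; u(6) = 31; u(7) = 19; u(8) = 10; u(9) = 16; u(10) = 46; u(11) = 43; u(12) = 28; u(13) = 4; u(14) = 37; u(15) = 49; u(16) = 7; u(17) = 1; u(18) = 22.
Since u(18) = u(2) = 22, the sequence is eventually periodic: after a pre-period of length 1 it cycles with period 16.
For n ≥ 2, u(n) depends only on (n - 2) mod 16. (4677 - 2) mod 16 = 3, so u(4677) = u(5) = 13.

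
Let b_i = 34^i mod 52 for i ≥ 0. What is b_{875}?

We have b_0 = 1; b_1 = 34; b_2 = 12; b_3 = 44; b_4 = 40; b_5 = 8; b_6 = 12.
Since b_6 = b_2 = 12, the sequence is eventually periodic: after a pre-period of length 2 it cycles with period 4.
For i ≥ 2, b_i depends only on (i - 2) mod 4. (875 - 2) mod 4 = 1, so b_{875} = b_3 = 44.

44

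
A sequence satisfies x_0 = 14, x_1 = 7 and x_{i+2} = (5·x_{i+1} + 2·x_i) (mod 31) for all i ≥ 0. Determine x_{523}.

14

We have x_0 = 14; x_1 = 7; x_2 = 1; x_3 = 19; x_4 = 4; x_5 = 27; x_6 = 19; x_7 = 25; x_8 = 8; x_9 = 28; x_{10} = 1; x_{11} = 30; x_{12} = 28; x_{13} = 14; x_{14} = 2; x_{15} = 7; x_{16} = 8; x_{17} = 23; x_{18} = 7; x_{19} = 19; x_{20} = 16; x_{21} = 25; x_{22} = 2; x_{23} = 29; x_{24} = 25; x_{25} = 28; x_{26} = 4; x_{27} = 14; x_{28} = 16; x_{29} = 15; x_{30} = 14; x_{31} = 7.
The sequence repeats with period 30.
(523 - 0) mod 30 = 13, so x_{523} = x_{13} = 14.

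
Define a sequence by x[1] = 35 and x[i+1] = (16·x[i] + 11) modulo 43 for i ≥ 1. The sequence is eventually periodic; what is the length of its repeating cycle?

x[1] = 35, x[2] = 12, x[3] = 31, x[4] = 34, x[5] = 39, x[6] = 33, x[7] = 23, x[8] = 35.
The sequence repeats with period 7.

7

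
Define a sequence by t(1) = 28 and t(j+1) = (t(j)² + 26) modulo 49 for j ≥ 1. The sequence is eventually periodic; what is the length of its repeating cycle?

Computing terms: t(1) = 28; t(2) = 26; t(3) = 16; t(4) = 37; t(5) = 23; t(6) = 16.
Since t(6) = t(3) = 16, the sequence is eventually periodic: after a pre-period of length 2 it cycles with period 3.

3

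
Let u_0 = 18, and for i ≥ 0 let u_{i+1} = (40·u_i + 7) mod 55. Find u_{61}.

u_0 = 18, u_1 = 12, u_2 = 47, u_3 = 17, u_4 = 27, u_5 = 42, u_6 = 37, u_7 = 2, u_8 = 32, u_9 = 22, u_{10} = 7, u_{11} = 12.
Since u_{11} = u_1 = 12, the sequence is eventually periodic: after a pre-period of length 1 it cycles with period 10.
For i ≥ 1, u_i depends only on (i - 1) mod 10. (61 - 1) mod 10 = 0, so u_{61} = u_1 = 12.

12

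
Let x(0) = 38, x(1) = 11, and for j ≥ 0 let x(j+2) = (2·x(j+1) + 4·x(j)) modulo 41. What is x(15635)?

33

Listing terms: x(0) = 38, x(1) = 11, x(2) = 10, x(3) = 23, x(4) = 4, x(5) = 18, x(6) = 11, x(7) = 12, x(8) = 27, x(9) = 20, x(10) = 25, x(11) = 7, x(12) = 32, x(13) = 10, x(14) = 25, x(15) = 8, x(16) = 34, x(17) = 18, x(18) = 8, x(19) = 6, x(20) = 3, x(21) = 30, x(22) = 31, x(23) = 18, x(24) = 37, x(25) = 23, x(26) = 30, x(27) = 29, x(28) = 14, x(29) = 21, x(30) = 16, x(31) = 34, x(32) = 9, x(33) = 31, x(34) = 16, x(35) = 33, x(36) = 7, x(37) = 23, x(38) = 33, x(39) = 35, x(40) = 38, x(41) = 11.
Since (x(40), x(41)) = (x(0), x(1)) = (38, 11) (two consecutive terms determine the rest), the sequence is periodic with period 40.
So x(15635) = x(0 + ((15635-0) mod 40)) = x(35) = 33.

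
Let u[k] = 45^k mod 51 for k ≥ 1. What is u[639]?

Listing terms: u[1] = 45, u[2] = 36, u[3] = 39, u[4] = 21, u[5] = 27, u[6] = 42, u[7] = 3, u[8] = 33, u[9] = 6, u[10] = 15, u[11] = 12, u[12] = 30, u[13] = 24, u[14] = 9, u[15] = 48, u[16] = 18, u[17] = 45.
Since u[17] = u[1] = 45, the sequence is periodic with period 16.
So u[639] = u[1 + ((639-1) mod 16)] = u[15] = 48.

48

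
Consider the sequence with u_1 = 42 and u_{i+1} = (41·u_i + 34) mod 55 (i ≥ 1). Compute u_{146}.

Listing terms: u_1 = 42; u_2 = 51; u_3 = 35; u_4 = 39; u_5 = 38; u_6 = 52; u_7 = 21; u_8 = 15; u_9 = 44; u_{10} = 23; u_{11} = 42.
The sequence repeats with period 10.
(146 - 1) mod 10 = 5, so u_{146} = u_6 = 52.

52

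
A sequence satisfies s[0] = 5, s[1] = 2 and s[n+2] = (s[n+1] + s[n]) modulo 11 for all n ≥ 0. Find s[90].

Computing terms: s[0] = 5,  s[1] = 2,  s[2] = 7,  s[3] = 9,  s[4] = 5,  s[5] = 3,  s[6] = 8,  s[7] = 0,  s[8] = 8,  s[9] = 8,  s[10] = 5,  s[11] = 2.
Since (s[10], s[11]) = (s[0], s[1]) = (5, 2) (two consecutive terms determine the rest), the sequence is periodic with period 10.
(90 - 0) mod 10 = 0, so s[90] = s[0] = 5.

5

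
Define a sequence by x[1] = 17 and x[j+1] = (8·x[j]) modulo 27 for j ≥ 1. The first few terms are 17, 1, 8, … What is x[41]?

26

Computing terms: x[1] = 17, x[2] = 1, x[3] = 8, x[4] = 10, x[5] = 26, x[6] = 19, x[7] = 17.
Since x[7] = x[1] = 17, the sequence is periodic with period 6.
So x[41] = x[1 + ((41-1) mod 6)] = x[5] = 26.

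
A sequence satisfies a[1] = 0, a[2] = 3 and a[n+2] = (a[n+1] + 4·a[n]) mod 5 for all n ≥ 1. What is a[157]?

0

We have a[1] = 0,  a[2] = 3,  a[3] = 3,  a[4] = 0,  a[5] = 2,  a[6] = 2,  a[7] = 0,  a[8] = 3.
Since (a[7], a[8]) = (a[1], a[2]) = (0, 3) (two consecutive terms determine the rest), the sequence is periodic with period 6.
(157 - 1) mod 6 = 0, so a[157] = a[1] = 0.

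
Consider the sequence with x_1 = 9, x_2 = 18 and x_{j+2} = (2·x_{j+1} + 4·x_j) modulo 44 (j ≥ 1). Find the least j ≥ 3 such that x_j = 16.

Computing terms: x_1 = 9; x_2 = 18; x_3 = 28; x_4 = 40; x_5 = 16; x_6 = 16; x_7 = 8; x_8 = 36; x_9 = 16; x_{10} = 0; x_{11} = 20; x_{12} = 40; x_{13} = 28; x_{14} = 40.
Since (x_{13}, x_{14}) = (x_3, x_4) = (28, 40) (two consecutive terms determine the rest), the sequence is eventually periodic: after a pre-period of length 2 it cycles with period 10.
The value 16 first appears (with j ≥ 3) at x_5.

5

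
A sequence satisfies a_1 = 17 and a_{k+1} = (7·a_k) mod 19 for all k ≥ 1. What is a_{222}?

Listing terms: a_1 = 17, a_2 = 5, a_3 = 16, a_4 = 17.
The sequence repeats with period 3.
So a_{222} = a_{1 + ((222-1) mod 3)} = a_3 = 16.

16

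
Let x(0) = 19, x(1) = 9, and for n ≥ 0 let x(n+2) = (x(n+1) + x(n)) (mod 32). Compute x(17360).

x(0) = 19; x(1) = 9; x(2) = 28; x(3) = 5; x(4) = 1; x(5) = 6; x(6) = 7; x(7) = 13; x(8) = 20; x(9) = 1; x(10) = 21; x(11) = 22; x(12) = 11; x(13) = 1; x(14) = 12; x(15) = 13; x(16) = 25; x(17) = 6; x(18) = 31; x(19) = 5; x(20) = 4; x(21) = 9; x(22) = 13; x(23) = 22; x(24) = 3; x(25) = 25; x(26) = 28; x(27) = 21; x(28) = 17; x(29) = 6; x(30) = 23; x(31) = 29; x(32) = 20; x(33) = 17; x(34) = 5; x(35) = 22; x(36) = 27; x(37) = 17; x(38) = 12; x(39) = 29; x(40) = 9; x(41) = 6; x(42) = 15; x(43) = 21; x(44) = 4; x(45) = 25; x(46) = 29; x(47) = 22; x(48) = 19; x(49) = 9.
The sequence repeats with period 48.
(17360 - 0) mod 48 = 32, so x(17360) = x(32) = 20.

20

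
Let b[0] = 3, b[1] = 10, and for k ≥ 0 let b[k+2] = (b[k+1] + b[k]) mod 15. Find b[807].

4

b[0] = 3,  b[1] = 10,  b[2] = 13,  b[3] = 8,  b[4] = 6,  b[5] = 14,  b[6] = 5,  b[7] = 4,  b[8] = 9,  b[9] = 13,  b[10] = 7,  b[11] = 5,  b[12] = 12,  b[13] = 2,  b[14] = 14,  b[15] = 1,  b[16] = 0,  b[17] = 1,  b[18] = 1,  b[19] = 2,  b[20] = 3,  b[21] = 5,  b[22] = 8,  b[23] = 13,  b[24] = 6,  b[25] = 4,  b[26] = 10,  b[27] = 14,  b[28] = 9,  b[29] = 8,  b[30] = 2,  b[31] = 10,  b[32] = 12,  b[33] = 7,  b[34] = 4,  b[35] = 11,  b[36] = 0,  b[37] = 11,  b[38] = 11,  b[39] = 7,  b[40] = 3,  b[41] = 10.
Since (b[40], b[41]) = (b[0], b[1]) = (3, 10) (two consecutive terms determine the rest), the sequence is periodic with period 40.
(807 - 0) mod 40 = 7, so b[807] = b[7] = 4.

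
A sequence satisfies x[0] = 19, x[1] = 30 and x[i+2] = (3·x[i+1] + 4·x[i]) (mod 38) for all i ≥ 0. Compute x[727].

Computing terms: x[0] = 19, x[1] = 30, x[2] = 14, x[3] = 10, x[4] = 10, x[5] = 32, x[6] = 22, x[7] = 4, x[8] = 24, x[9] = 12, x[10] = 18, x[11] = 26, x[12] = 36, x[13] = 22, x[14] = 20, x[15] = 34, x[16] = 30, x[17] = 36, x[18] = 0, x[19] = 30, x[20] = 14.
Since (x[19], x[20]) = (x[1], x[2]) = (30, 14) (two consecutive terms determine the rest), the sequence is eventually periodic: after a pre-period of length 1 it cycles with period 18.
For i ≥ 1, x[i] depends only on (i - 1) mod 18. (727 - 1) mod 18 = 6, so x[727] = x[7] = 4.

4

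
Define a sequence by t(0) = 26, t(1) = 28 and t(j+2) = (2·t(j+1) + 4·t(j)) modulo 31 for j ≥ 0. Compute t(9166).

Listing terms: t(0) = 26; t(1) = 28; t(2) = 5; t(3) = 29; t(4) = 16; t(5) = 24; t(6) = 19; t(7) = 10; t(8) = 3; t(9) = 15; t(10) = 11; t(11) = 20; t(12) = 22; t(13) = 0; t(14) = 26; t(15) = 21; t(16) = 22; t(17) = 4; t(18) = 3; t(19) = 22; t(20) = 25; t(21) = 14; t(22) = 4; t(23) = 2; t(24) = 20; t(25) = 17; t(26) = 21; t(27) = 17; t(28) = 25; t(29) = 25; t(30) = 26; t(31) = 28.
Since (t(30), t(31)) = (t(0), t(1)) = (26, 28) (two consecutive terms determine the rest), the sequence is periodic with period 30.
(9166 - 0) mod 30 = 16, so t(9166) = t(16) = 22.

22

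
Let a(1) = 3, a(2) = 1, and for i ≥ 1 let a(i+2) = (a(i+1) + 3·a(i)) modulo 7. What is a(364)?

a(1) = 3,  a(2) = 1,  a(3) = 3,  a(4) = 6,  a(5) = 1,  a(6) = 5,  a(7) = 1,  a(8) = 2,  a(9) = 5,  a(10) = 4,  a(11) = 5,  a(12) = 3,  a(13) = 4,  a(14) = 6,  a(15) = 4,  a(16) = 1,  a(17) = 6,  a(18) = 2,  a(19) = 6,  a(20) = 5,  a(21) = 2,  a(22) = 3,  a(23) = 2,  a(24) = 4,  a(25) = 3,  a(26) = 1.
Since (a(25), a(26)) = (a(1), a(2)) = (3, 1) (two consecutive terms determine the rest), the sequence is periodic with period 24.
(364 - 1) mod 24 = 3, so a(364) = a(4) = 6.

6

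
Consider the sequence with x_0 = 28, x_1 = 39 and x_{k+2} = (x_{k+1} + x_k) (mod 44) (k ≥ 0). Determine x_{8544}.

x_0 = 28, x_1 = 39, x_2 = 23, x_3 = 18, x_4 = 41, x_5 = 15, x_6 = 12, x_7 = 27, x_8 = 39, x_9 = 22, x_{10} = 17, x_{11} = 39, x_{12} = 12, x_{13} = 7, x_{14} = 19, x_{15} = 26, x_{16} = 1, x_{17} = 27, x_{18} = 28, x_{19} = 11, x_{20} = 39, x_{21} = 6, x_{22} = 1, x_{23} = 7, x_{24} = 8, x_{25} = 15, x_{26} = 23, x_{27} = 38, x_{28} = 17, x_{29} = 11, x_{30} = 28, x_{31} = 39.
The sequence repeats with period 30.
(8544 - 0) mod 30 = 24, so x_{8544} = x_{24} = 8.

8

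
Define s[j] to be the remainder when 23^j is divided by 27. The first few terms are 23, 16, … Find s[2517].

We have s[1] = 23, s[2] = 16, s[3] = 17, s[4] = 13, s[5] = 2, s[6] = 19, s[7] = 5, s[8] = 7, s[9] = 26, s[10] = 4, s[11] = 11, s[12] = 10, s[13] = 14, s[14] = 25, s[15] = 8, s[16] = 22, s[17] = 20, s[18] = 1, s[19] = 23.
The sequence repeats with period 18.
So s[2517] = s[1 + ((2517-1) mod 18)] = s[15] = 8.

8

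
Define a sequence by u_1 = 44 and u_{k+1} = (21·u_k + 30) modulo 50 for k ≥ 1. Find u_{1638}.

u_1 = 44,  u_2 = 4,  u_3 = 14,  u_4 = 24,  u_5 = 34,  u_6 = 44.
The sequence repeats with period 5.
(1638 - 1) mod 5 = 2, so u_{1638} = u_3 = 14.

14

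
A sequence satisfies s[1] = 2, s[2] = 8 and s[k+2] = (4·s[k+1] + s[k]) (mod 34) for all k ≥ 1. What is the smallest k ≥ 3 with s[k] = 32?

5

s[1] = 2,  s[2] = 8,  s[3] = 0,  s[4] = 8,  s[5] = 32,  s[6] = 0,  s[7] = 32,  s[8] = 26,  s[9] = 0,  s[10] = 26,  s[11] = 2,  s[12] = 0,  s[13] = 2,  s[14] = 8.
Since (s[13], s[14]) = (s[1], s[2]) = (2, 8) (two consecutive terms determine the rest), the sequence is periodic with period 12.
The value 32 first appears (with k ≥ 3) at s[5].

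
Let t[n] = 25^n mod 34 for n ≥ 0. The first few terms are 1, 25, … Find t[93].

We have t[0] = 1, t[1] = 25, t[2] = 13, t[3] = 19, t[4] = 33, t[5] = 9, t[6] = 21, t[7] = 15, t[8] = 1.
The sequence repeats with period 8.
So t[93] = t[0 + ((93-0) mod 8)] = t[5] = 9.

9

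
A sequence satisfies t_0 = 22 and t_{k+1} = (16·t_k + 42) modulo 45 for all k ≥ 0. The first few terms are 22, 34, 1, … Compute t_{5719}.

25

Listing terms: t_0 = 22,  t_1 = 34,  t_2 = 1,  t_3 = 13,  t_4 = 25,  t_5 = 37,  t_6 = 4,  t_7 = 16,  t_8 = 28,  t_9 = 40,  t_{10} = 7,  t_{11} = 19,  t_{12} = 31,  t_{13} = 43,  t_{14} = 10,  t_{15} = 22.
The sequence repeats with period 15.
(5719 - 0) mod 15 = 4, so t_{5719} = t_4 = 25.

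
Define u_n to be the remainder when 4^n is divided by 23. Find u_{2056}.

We have u_1 = 4, u_2 = 16, u_3 = 18, u_4 = 3, u_5 = 12, u_6 = 2, u_7 = 8, u_8 = 9, u_9 = 13, u_{10} = 6, u_{11} = 1, u_{12} = 4.
The sequence repeats with period 11.
So u_{2056} = u_{1 + ((2056-1) mod 11)} = u_{10} = 6.

6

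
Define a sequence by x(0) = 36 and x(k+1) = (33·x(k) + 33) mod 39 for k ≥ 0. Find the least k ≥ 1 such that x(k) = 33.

3

We have x(0) = 36, x(1) = 12, x(2) = 0, x(3) = 33, x(4) = 30, x(5) = 9, x(6) = 18, x(7) = 3, x(8) = 15, x(9) = 21, x(10) = 24, x(11) = 6, x(12) = 36.
Since x(12) = x(0) = 36, the sequence is periodic with period 12.
The value 33 first appears (with k ≥ 1) at x(3).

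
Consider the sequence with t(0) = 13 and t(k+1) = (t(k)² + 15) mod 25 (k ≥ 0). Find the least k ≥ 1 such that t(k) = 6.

3

t(0) = 13,  t(1) = 9,  t(2) = 21,  t(3) = 6,  t(4) = 1,  t(5) = 16,  t(6) = 21.
Since t(6) = t(2) = 21, the sequence is eventually periodic: after a pre-period of length 2 it cycles with period 4.
The value 6 first appears (with k ≥ 1) at t(3).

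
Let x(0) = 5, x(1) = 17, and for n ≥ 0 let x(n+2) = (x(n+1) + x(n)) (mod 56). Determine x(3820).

We have x(0) = 5, x(1) = 17, x(2) = 22, x(3) = 39, x(4) = 5, x(5) = 44, x(6) = 49, x(7) = 37, x(8) = 30, x(9) = 11, x(10) = 41, x(11) = 52, x(12) = 37, x(13) = 33, x(14) = 14, x(15) = 47, x(16) = 5, x(17) = 52, x(18) = 1, x(19) = 53, x(20) = 54, x(21) = 51, x(22) = 49, x(23) = 44, x(24) = 37, x(25) = 25, x(26) = 6, x(27) = 31, x(28) = 37, x(29) = 12, x(30) = 49, x(31) = 5, x(32) = 54, x(33) = 3, x(34) = 1, x(35) = 4, x(36) = 5, x(37) = 9, x(38) = 14, x(39) = 23, x(40) = 37, x(41) = 4, x(42) = 41, x(43) = 45, x(44) = 30, x(45) = 19, x(46) = 49, x(47) = 12, x(48) = 5, x(49) = 17.
Since (x(48), x(49)) = (x(0), x(1)) = (5, 17) (two consecutive terms determine the rest), the sequence is periodic with period 48.
(3820 - 0) mod 48 = 28, so x(3820) = x(28) = 37.

37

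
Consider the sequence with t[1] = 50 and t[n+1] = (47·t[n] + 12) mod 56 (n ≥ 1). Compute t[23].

26

Computing terms: t[1] = 50, t[2] = 10, t[3] = 34, t[4] = 42, t[5] = 26, t[6] = 2, t[7] = 50.
The sequence repeats with period 6.
So t[23] = t[1 + ((23-1) mod 6)] = t[5] = 26.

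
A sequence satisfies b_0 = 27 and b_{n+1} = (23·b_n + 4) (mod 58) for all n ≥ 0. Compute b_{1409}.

53

Listing terms: b_0 = 27,  b_1 = 45,  b_2 = 53,  b_3 = 5,  b_4 = 3,  b_5 = 15,  b_6 = 1,  b_7 = 27.
Since b_7 = b_0 = 27, the sequence is periodic with period 7.
(1409 - 0) mod 7 = 2, so b_{1409} = b_2 = 53.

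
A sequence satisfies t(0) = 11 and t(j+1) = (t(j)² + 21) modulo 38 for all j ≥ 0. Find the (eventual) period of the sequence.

6

t(0) = 11,  t(1) = 28,  t(2) = 7,  t(3) = 32,  t(4) = 19,  t(5) = 2,  t(6) = 25,  t(7) = 0,  t(8) = 21,  t(9) = 6,  t(10) = 19.
Since t(10) = t(4) = 19, the sequence is eventually periodic: after a pre-period of length 4 it cycles with period 6.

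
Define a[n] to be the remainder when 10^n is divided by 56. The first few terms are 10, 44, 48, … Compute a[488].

Computing terms: a[1] = 10, a[2] = 44, a[3] = 48, a[4] = 32, a[5] = 40, a[6] = 8, a[7] = 24, a[8] = 16, a[9] = 48.
Since a[9] = a[3] = 48, the sequence is eventually periodic: after a pre-period of length 2 it cycles with period 6.
For n ≥ 3, a[n] depends only on (n - 3) mod 6. (488 - 3) mod 6 = 5, so a[488] = a[8] = 16.

16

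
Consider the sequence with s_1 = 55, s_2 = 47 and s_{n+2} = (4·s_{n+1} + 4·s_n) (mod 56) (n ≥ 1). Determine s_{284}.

40

We have s_1 = 55,  s_2 = 47,  s_3 = 16,  s_4 = 28,  s_5 = 8,  s_6 = 32,  s_7 = 48,  s_8 = 40,  s_9 = 16,  s_{10} = 0,  s_{11} = 8,  s_{12} = 32.
Since (s_{11}, s_{12}) = (s_5, s_6) = (8, 32) (two consecutive terms determine the rest), the sequence is eventually periodic: after a pre-period of length 4 it cycles with period 6.
For n ≥ 5, s_n depends only on (n - 5) mod 6. (284 - 5) mod 6 = 3, so s_{284} = s_8 = 40.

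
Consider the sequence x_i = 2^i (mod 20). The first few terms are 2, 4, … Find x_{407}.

8

Listing terms: x_1 = 2; x_2 = 4; x_3 = 8; x_4 = 16; x_5 = 12; x_6 = 4.
Since x_6 = x_2 = 4, the sequence is eventually periodic: after a pre-period of length 1 it cycles with period 4.
For i ≥ 2, x_i depends only on (i - 2) mod 4. (407 - 2) mod 4 = 1, so x_{407} = x_3 = 8.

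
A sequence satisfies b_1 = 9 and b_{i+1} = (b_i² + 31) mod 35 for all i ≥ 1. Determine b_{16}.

b_1 = 9, b_2 = 7, b_3 = 10, b_4 = 26, b_5 = 7.
Since b_5 = b_2 = 7, the sequence is eventually periodic: after a pre-period of length 1 it cycles with period 3.
For i ≥ 2, b_i depends only on (i - 2) mod 3. (16 - 2) mod 3 = 2, so b_{16} = b_4 = 26.

26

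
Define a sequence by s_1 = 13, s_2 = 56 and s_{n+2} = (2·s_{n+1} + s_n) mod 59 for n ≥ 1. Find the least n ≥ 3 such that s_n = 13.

Computing terms: s_1 = 13,  s_2 = 56,  s_3 = 7,  s_4 = 11,  s_5 = 29,  s_6 = 10,  s_7 = 49,  s_8 = 49,  s_9 = 29,  s_{10} = 48,  s_{11} = 7,  s_{12} = 3,  s_{13} = 13,  s_{14} = 29,  s_{15} = 12,  s_{16} = 53,  s_{17} = 0,  s_{18} = 53,  s_{19} = 47,  s_{20} = 29,  s_{21} = 46,  s_{22} = 3,  s_{23} = 52,  s_{24} = 48,  s_{25} = 30,  s_{26} = 49,  s_{27} = 10,  s_{28} = 10,  s_{29} = 30,  s_{30} = 11,  s_{31} = 52,  s_{32} = 56,  s_{33} = 46,  s_{34} = 30,  s_{35} = 47,  s_{36} = 6,  s_{37} = 0,  s_{38} = 6,  s_{39} = 12,  s_{40} = 30,  s_{41} = 13,  s_{42} = 56.
Since (s_{41}, s_{42}) = (s_1, s_2) = (13, 56) (two consecutive terms determine the rest), the sequence is periodic with period 40.
The value 13 first appears (with n ≥ 3) at s_{13}.

13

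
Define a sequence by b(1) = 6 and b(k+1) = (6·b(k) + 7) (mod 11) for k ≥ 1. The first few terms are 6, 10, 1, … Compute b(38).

b(1) = 6; b(2) = 10; b(3) = 1; b(4) = 2; b(5) = 8; b(6) = 0; b(7) = 7; b(8) = 5; b(9) = 4; b(10) = 9; b(11) = 6.
The sequence repeats with period 10.
(38 - 1) mod 10 = 7, so b(38) = b(8) = 5.

5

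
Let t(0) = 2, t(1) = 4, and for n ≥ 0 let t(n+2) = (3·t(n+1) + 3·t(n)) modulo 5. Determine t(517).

4

t(0) = 2, t(1) = 4, t(2) = 3, t(3) = 1, t(4) = 2, t(5) = 4.
Since (t(4), t(5)) = (t(0), t(1)) = (2, 4) (two consecutive terms determine the rest), the sequence is periodic with period 4.
(517 - 0) mod 4 = 1, so t(517) = t(1) = 4.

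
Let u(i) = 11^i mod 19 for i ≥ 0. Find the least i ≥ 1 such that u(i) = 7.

u(0) = 1,  u(1) = 11,  u(2) = 7,  u(3) = 1.
The sequence repeats with period 3.
The value 7 first appears (with i ≥ 1) at u(2).

2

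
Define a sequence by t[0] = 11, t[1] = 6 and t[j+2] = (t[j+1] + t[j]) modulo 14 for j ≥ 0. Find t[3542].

5

We have t[0] = 11, t[1] = 6, t[2] = 3, t[3] = 9, t[4] = 12, t[5] = 7, t[6] = 5, t[7] = 12, t[8] = 3, t[9] = 1, t[10] = 4, t[11] = 5, t[12] = 9, t[13] = 0, t[14] = 9, t[15] = 9, t[16] = 4, t[17] = 13, t[18] = 3, t[19] = 2, t[20] = 5, t[21] = 7, t[22] = 12, t[23] = 5, t[24] = 3, t[25] = 8, t[26] = 11, t[27] = 5, t[28] = 2, t[29] = 7, t[30] = 9, t[31] = 2, t[32] = 11, t[33] = 13, t[34] = 10, t[35] = 9, t[36] = 5, t[37] = 0, t[38] = 5, t[39] = 5, t[40] = 10, t[41] = 1, t[42] = 11, t[43] = 12, t[44] = 9, t[45] = 7, t[46] = 2, t[47] = 9, t[48] = 11, t[49] = 6.
The sequence repeats with period 48.
(3542 - 0) mod 48 = 38, so t[3542] = t[38] = 5.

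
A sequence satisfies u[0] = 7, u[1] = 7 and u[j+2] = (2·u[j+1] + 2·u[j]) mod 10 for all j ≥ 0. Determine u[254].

2

Computing terms: u[0] = 7; u[1] = 7; u[2] = 8; u[3] = 0; u[4] = 6; u[5] = 2; u[6] = 6; u[7] = 6; u[8] = 4; u[9] = 0; u[10] = 8; u[11] = 6; u[12] = 8; u[13] = 8; u[14] = 2; u[15] = 0; u[16] = 4; u[17] = 8; u[18] = 4; u[19] = 4; u[20] = 6; u[21] = 0; u[22] = 2; u[23] = 4; u[24] = 2; u[25] = 2; u[26] = 8; u[27] = 0.
Since (u[26], u[27]) = (u[2], u[3]) = (8, 0) (two consecutive terms determine the rest), the sequence is eventually periodic: after a pre-period of length 2 it cycles with period 24.
For j ≥ 2, u[j] depends only on (j - 2) mod 24. (254 - 2) mod 24 = 12, so u[254] = u[14] = 2.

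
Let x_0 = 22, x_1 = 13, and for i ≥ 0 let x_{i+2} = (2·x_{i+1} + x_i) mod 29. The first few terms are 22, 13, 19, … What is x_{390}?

x_0 = 22; x_1 = 13; x_2 = 19; x_3 = 22; x_4 = 5; x_5 = 3; x_6 = 11; x_7 = 25; x_8 = 3; x_9 = 2; x_{10} = 7; x_{11} = 16; x_{12} = 10; x_{13} = 7; x_{14} = 24; x_{15} = 26; x_{16} = 18; x_{17} = 4; x_{18} = 26; x_{19} = 27; x_{20} = 22; x_{21} = 13.
Since (x_{20}, x_{21}) = (x_0, x_1) = (22, 13) (two consecutive terms determine the rest), the sequence is periodic with period 20.
(390 - 0) mod 20 = 10, so x_{390} = x_{10} = 7.

7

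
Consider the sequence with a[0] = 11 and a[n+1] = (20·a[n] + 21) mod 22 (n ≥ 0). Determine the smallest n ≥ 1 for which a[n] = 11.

5

a[0] = 11,  a[1] = 21,  a[2] = 1,  a[3] = 19,  a[4] = 5,  a[5] = 11.
Since a[5] = a[0] = 11, the sequence is periodic with period 5.
The value 11 next appears (with n ≥ 1) at a[5].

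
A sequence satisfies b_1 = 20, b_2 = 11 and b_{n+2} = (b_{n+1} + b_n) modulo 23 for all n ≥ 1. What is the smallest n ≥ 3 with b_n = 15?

14

Listing terms: b_1 = 20,  b_2 = 11,  b_3 = 8,  b_4 = 19,  b_5 = 4,  b_6 = 0,  b_7 = 4,  b_8 = 4,  b_9 = 8,  b_{10} = 12,  b_{11} = 20,  b_{12} = 9,  b_{13} = 6,  b_{14} = 15,  b_{15} = 21,  b_{16} = 13,  b_{17} = 11,  b_{18} = 1,  b_{19} = 12,  b_{20} = 13,  b_{21} = 2,  b_{22} = 15,  b_{23} = 17,  b_{24} = 9,  b_{25} = 3,  b_{26} = 12,  b_{27} = 15,  b_{28} = 4,  b_{29} = 19,  b_{30} = 0,  b_{31} = 19,  b_{32} = 19,  b_{33} = 15,  b_{34} = 11,  b_{35} = 3,  b_{36} = 14,  b_{37} = 17,  b_{38} = 8,  b_{39} = 2,  b_{40} = 10,  b_{41} = 12,  b_{42} = 22,  b_{43} = 11,  b_{44} = 10,  b_{45} = 21,  b_{46} = 8,  b_{47} = 6,  b_{48} = 14,  b_{49} = 20,  b_{50} = 11.
Since (b_{49}, b_{50}) = (b_1, b_2) = (20, 11) (two consecutive terms determine the rest), the sequence is periodic with period 48.
The value 15 first appears (with n ≥ 3) at b_{14}.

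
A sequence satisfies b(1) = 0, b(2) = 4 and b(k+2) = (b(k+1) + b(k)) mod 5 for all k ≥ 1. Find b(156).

b(1) = 0, b(2) = 4, b(3) = 4, b(4) = 3, b(5) = 2, b(6) = 0, b(7) = 2, b(8) = 2, b(9) = 4, b(10) = 1, b(11) = 0, b(12) = 1, b(13) = 1, b(14) = 2, b(15) = 3, b(16) = 0, b(17) = 3, b(18) = 3, b(19) = 1, b(20) = 4, b(21) = 0, b(22) = 4.
Since (b(21), b(22)) = (b(1), b(2)) = (0, 4) (two consecutive terms determine the rest), the sequence is periodic with period 20.
So b(156) = b(1 + ((156-1) mod 20)) = b(16) = 0.

0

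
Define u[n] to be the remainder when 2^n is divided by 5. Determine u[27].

3

We have u[0] = 1, u[1] = 2, u[2] = 4, u[3] = 3, u[4] = 1.
Since u[4] = u[0] = 1, the sequence is periodic with period 4.
So u[27] = u[0 + ((27-0) mod 4)] = u[3] = 3.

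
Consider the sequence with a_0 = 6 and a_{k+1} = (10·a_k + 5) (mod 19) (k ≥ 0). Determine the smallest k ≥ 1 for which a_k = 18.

8

a_0 = 6; a_1 = 8; a_2 = 9; a_3 = 0; a_4 = 5; a_5 = 17; a_6 = 4; a_7 = 7; a_8 = 18; a_9 = 14; a_{10} = 12; a_{11} = 11; a_{12} = 1; a_{13} = 15; a_{14} = 3; a_{15} = 16; a_{16} = 13; a_{17} = 2; a_{18} = 6.
The sequence repeats with period 18.
The value 18 first appears (with k ≥ 1) at a_8.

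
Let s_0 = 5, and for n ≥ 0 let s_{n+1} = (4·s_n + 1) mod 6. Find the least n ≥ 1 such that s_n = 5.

Listing terms: s_0 = 5,  s_1 = 3,  s_2 = 1,  s_3 = 5.
The sequence repeats with period 3.
The value 5 next appears (with n ≥ 1) at s_3.

3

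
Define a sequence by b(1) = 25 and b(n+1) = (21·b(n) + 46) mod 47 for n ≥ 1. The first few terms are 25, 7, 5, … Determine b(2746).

41

b(1) = 25; b(2) = 7; b(3) = 5; b(4) = 10; b(5) = 21; b(6) = 17; b(7) = 27; b(8) = 2; b(9) = 41; b(10) = 14; b(11) = 11; b(12) = 42; b(13) = 35; b(14) = 29; b(15) = 44; b(16) = 30; b(17) = 18; b(18) = 1; b(19) = 20; b(20) = 43; b(21) = 9; b(22) = 0; b(23) = 46; b(24) = 25.
Since b(24) = b(1) = 25, the sequence is periodic with period 23.
So b(2746) = b(1 + ((2746-1) mod 23)) = b(9) = 41.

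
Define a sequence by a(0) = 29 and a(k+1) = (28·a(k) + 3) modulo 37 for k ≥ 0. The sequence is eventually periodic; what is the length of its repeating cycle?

18

Listing terms: a(0) = 29, a(1) = 1, a(2) = 31, a(3) = 20, a(4) = 8, a(5) = 5, a(6) = 32, a(7) = 11, a(8) = 15, a(9) = 16, a(10) = 7, a(11) = 14, a(12) = 25, a(13) = 0, a(14) = 3, a(15) = 13, a(16) = 34, a(17) = 30, a(18) = 29.
The sequence repeats with period 18.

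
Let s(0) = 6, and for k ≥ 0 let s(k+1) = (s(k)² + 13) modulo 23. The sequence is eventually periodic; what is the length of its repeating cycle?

5

s(0) = 6, s(1) = 3, s(2) = 22, s(3) = 14, s(4) = 2, s(5) = 17, s(6) = 3.
Since s(6) = s(1) = 3, the sequence is eventually periodic: after a pre-period of length 1 it cycles with period 5.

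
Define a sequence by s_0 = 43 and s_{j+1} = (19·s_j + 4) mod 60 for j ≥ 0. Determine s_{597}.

s_0 = 43; s_1 = 41; s_2 = 3; s_3 = 1; s_4 = 23; s_5 = 21; s_6 = 43.
Since s_6 = s_0 = 43, the sequence is periodic with period 6.
(597 - 0) mod 6 = 3, so s_{597} = s_3 = 1.

1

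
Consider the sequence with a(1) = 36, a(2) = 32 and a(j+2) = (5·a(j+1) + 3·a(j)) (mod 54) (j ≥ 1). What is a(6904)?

Computing terms: a(1) = 36; a(2) = 32; a(3) = 52; a(4) = 32; a(5) = 46; a(6) = 2; a(7) = 40; a(8) = 44; a(9) = 16; a(10) = 50; a(11) = 28; a(12) = 20; a(13) = 22; a(14) = 8; a(15) = 52; a(16) = 14; a(17) = 10; a(18) = 38; a(19) = 4; a(20) = 26; a(21) = 34; a(22) = 32; a(23) = 46.
Since (a(22), a(23)) = (a(4), a(5)) = (32, 46) (two consecutive terms determine the rest), the sequence is eventually periodic: after a pre-period of length 3 it cycles with period 18.
For j ≥ 4, a(j) depends only on (j - 4) mod 18. (6904 - 4) mod 18 = 6, so a(6904) = a(10) = 50.

50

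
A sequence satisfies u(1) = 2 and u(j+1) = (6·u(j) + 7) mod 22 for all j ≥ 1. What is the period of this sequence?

We have u(1) = 2, u(2) = 19, u(3) = 11, u(4) = 7, u(5) = 5, u(6) = 15, u(7) = 9, u(8) = 17, u(9) = 21, u(10) = 1, u(11) = 13, u(12) = 19.
Since u(12) = u(2) = 19, the sequence is eventually periodic: after a pre-period of length 1 it cycles with period 10.

10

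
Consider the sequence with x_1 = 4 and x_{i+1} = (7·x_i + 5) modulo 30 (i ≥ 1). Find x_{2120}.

x_1 = 4; x_2 = 3; x_3 = 26; x_4 = 7; x_5 = 24; x_6 = 23; x_7 = 16; x_8 = 27; x_9 = 14; x_{10} = 13; x_{11} = 6; x_{12} = 17; x_{13} = 4.
Since x_{13} = x_1 = 4, the sequence is periodic with period 12.
So x_{2120} = x_{1 + ((2120-1) mod 12)} = x_8 = 27.

27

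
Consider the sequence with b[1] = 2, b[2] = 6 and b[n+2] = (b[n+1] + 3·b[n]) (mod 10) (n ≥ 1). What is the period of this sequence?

We have b[1] = 2, b[2] = 6, b[3] = 2, b[4] = 0, b[5] = 6, b[6] = 6, b[7] = 4, b[8] = 2, b[9] = 4, b[10] = 0, b[11] = 2, b[12] = 2, b[13] = 8, b[14] = 4, b[15] = 8, b[16] = 0, b[17] = 4, b[18] = 4, b[19] = 6, b[20] = 8, b[21] = 6, b[22] = 0, b[23] = 8, b[24] = 8, b[25] = 2, b[26] = 6.
Since (b[25], b[26]) = (b[1], b[2]) = (2, 6) (two consecutive terms determine the rest), the sequence is periodic with period 24.

24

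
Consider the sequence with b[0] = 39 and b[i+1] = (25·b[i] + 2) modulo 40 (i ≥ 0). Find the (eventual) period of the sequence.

4

We have b[0] = 39; b[1] = 17; b[2] = 27; b[3] = 37; b[4] = 7; b[5] = 17.
Since b[5] = b[1] = 17, the sequence is eventually periodic: after a pre-period of length 1 it cycles with period 4.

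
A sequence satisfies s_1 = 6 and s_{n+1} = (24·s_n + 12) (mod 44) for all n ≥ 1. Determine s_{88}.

s_1 = 6, s_2 = 24, s_3 = 16, s_4 = 0, s_5 = 12, s_6 = 36, s_7 = 40, s_8 = 4, s_9 = 20, s_{10} = 8, s_{11} = 28, s_{12} = 24.
Since s_{12} = s_2 = 24, the sequence is eventually periodic: after a pre-period of length 1 it cycles with period 10.
For n ≥ 2, s_n depends only on (n - 2) mod 10. (88 - 2) mod 10 = 6, so s_{88} = s_8 = 4.

4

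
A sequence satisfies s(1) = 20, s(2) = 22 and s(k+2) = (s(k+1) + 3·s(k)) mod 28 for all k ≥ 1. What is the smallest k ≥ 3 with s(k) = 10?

9

s(1) = 20,  s(2) = 22,  s(3) = 26,  s(4) = 8,  s(5) = 2,  s(6) = 26,  s(7) = 4,  s(8) = 26,  s(9) = 10,  s(10) = 4,  s(11) = 6,  s(12) = 18,  s(13) = 8,  s(14) = 6,  s(15) = 2,  s(16) = 20,  s(17) = 26,  s(18) = 2,  s(19) = 24,  s(20) = 2,  s(21) = 18,  s(22) = 24,  s(23) = 22,  s(24) = 10,  s(25) = 20,  s(26) = 22.
Since (s(25), s(26)) = (s(1), s(2)) = (20, 22) (two consecutive terms determine the rest), the sequence is periodic with period 24.
The value 10 first appears (with k ≥ 3) at s(9).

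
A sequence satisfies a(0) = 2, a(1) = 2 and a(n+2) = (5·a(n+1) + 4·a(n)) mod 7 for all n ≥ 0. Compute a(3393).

1

a(0) = 2, a(1) = 2, a(2) = 4, a(3) = 0, a(4) = 2, a(5) = 3, a(6) = 2, a(7) = 1, a(8) = 6, a(9) = 6, a(10) = 5, a(11) = 0, a(12) = 6, a(13) = 2, a(14) = 6, a(15) = 3, a(16) = 4, a(17) = 4, a(18) = 1, a(19) = 0, a(20) = 4, a(21) = 6, a(22) = 4, a(23) = 2, a(24) = 5, a(25) = 5, a(26) = 3, a(27) = 0, a(28) = 5, a(29) = 4, a(30) = 5, a(31) = 6, a(32) = 1, a(33) = 1, a(34) = 2, a(35) = 0, a(36) = 1, a(37) = 5, a(38) = 1, a(39) = 4, a(40) = 3, a(41) = 3, a(42) = 6, a(43) = 0, a(44) = 3, a(45) = 1, a(46) = 3, a(47) = 5, a(48) = 2, a(49) = 2.
Since (a(48), a(49)) = (a(0), a(1)) = (2, 2) (two consecutive terms determine the rest), the sequence is periodic with period 48.
So a(3393) = a(0 + ((3393-0) mod 48)) = a(33) = 1.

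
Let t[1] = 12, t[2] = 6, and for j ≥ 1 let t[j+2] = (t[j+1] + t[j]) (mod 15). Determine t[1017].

Listing terms: t[1] = 12; t[2] = 6; t[3] = 3; t[4] = 9; t[5] = 12; t[6] = 6.
Since (t[5], t[6]) = (t[1], t[2]) = (12, 6) (two consecutive terms determine the rest), the sequence is periodic with period 4.
So t[1017] = t[1 + ((1017-1) mod 4)] = t[1] = 12.

12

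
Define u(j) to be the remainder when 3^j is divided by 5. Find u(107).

2

u(0) = 1,  u(1) = 3,  u(2) = 4,  u(3) = 2,  u(4) = 1.
Since u(4) = u(0) = 1, the sequence is periodic with period 4.
(107 - 0) mod 4 = 3, so u(107) = u(3) = 2.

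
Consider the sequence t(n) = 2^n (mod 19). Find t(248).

Listing terms: t(1) = 2,  t(2) = 4,  t(3) = 8,  t(4) = 16,  t(5) = 13,  t(6) = 7,  t(7) = 14,  t(8) = 9,  t(9) = 18,  t(10) = 17,  t(11) = 15,  t(12) = 11,  t(13) = 3,  t(14) = 6,  t(15) = 12,  t(16) = 5,  t(17) = 10,  t(18) = 1,  t(19) = 2.
Since t(19) = t(1) = 2, the sequence is periodic with period 18.
So t(248) = t(1 + ((248-1) mod 18)) = t(14) = 6.

6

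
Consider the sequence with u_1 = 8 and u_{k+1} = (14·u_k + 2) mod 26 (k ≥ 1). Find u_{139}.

Listing terms: u_1 = 8,  u_2 = 10,  u_3 = 12,  u_4 = 14,  u_5 = 16,  u_6 = 18,  u_7 = 20,  u_8 = 22,  u_9 = 24,  u_{10} = 0,  u_{11} = 2,  u_{12} = 4,  u_{13} = 6,  u_{14} = 8.
The sequence repeats with period 13.
(139 - 1) mod 13 = 8, so u_{139} = u_9 = 24.

24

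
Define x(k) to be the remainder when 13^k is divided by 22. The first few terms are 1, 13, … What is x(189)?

We have x(0) = 1,  x(1) = 13,  x(2) = 15,  x(3) = 19,  x(4) = 5,  x(5) = 21,  x(6) = 9,  x(7) = 7,  x(8) = 3,  x(9) = 17,  x(10) = 1.
Since x(10) = x(0) = 1, the sequence is periodic with period 10.
So x(189) = x(0 + ((189-0) mod 10)) = x(9) = 17.

17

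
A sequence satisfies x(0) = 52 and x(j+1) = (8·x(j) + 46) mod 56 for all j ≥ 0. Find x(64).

Computing terms: x(0) = 52,  x(1) = 14,  x(2) = 46,  x(3) = 22,  x(4) = 54,  x(5) = 30,  x(6) = 6,  x(7) = 38,  x(8) = 14.
Since x(8) = x(1) = 14, the sequence is eventually periodic: after a pre-period of length 1 it cycles with period 7.
For j ≥ 1, x(j) depends only on (j - 1) mod 7. (64 - 1) mod 7 = 0, so x(64) = x(1) = 14.

14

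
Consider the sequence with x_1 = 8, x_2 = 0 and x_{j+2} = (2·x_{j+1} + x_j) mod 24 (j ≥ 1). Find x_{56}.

8

x_1 = 8, x_2 = 0, x_3 = 8, x_4 = 16, x_5 = 16, x_6 = 0, x_7 = 16, x_8 = 8, x_9 = 8, x_{10} = 0.
The sequence repeats with period 8.
So x_{56} = x_{1 + ((56-1) mod 8)} = x_8 = 8.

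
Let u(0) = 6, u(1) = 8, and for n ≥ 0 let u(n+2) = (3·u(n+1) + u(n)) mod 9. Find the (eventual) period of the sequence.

Listing terms: u(0) = 6,  u(1) = 8,  u(2) = 3,  u(3) = 8,  u(4) = 0,  u(5) = 8,  u(6) = 6,  u(7) = 8.
The sequence repeats with period 6.

6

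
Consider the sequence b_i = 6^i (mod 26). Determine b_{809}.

Computing terms: b_0 = 1,  b_1 = 6,  b_2 = 10,  b_3 = 8,  b_4 = 22,  b_5 = 2,  b_6 = 12,  b_7 = 20,  b_8 = 16,  b_9 = 18,  b_{10} = 4,  b_{11} = 24,  b_{12} = 14,  b_{13} = 6.
Since b_{13} = b_1 = 6, the sequence is eventually periodic: after a pre-period of length 1 it cycles with period 12.
For i ≥ 1, b_i depends only on (i - 1) mod 12. (809 - 1) mod 12 = 4, so b_{809} = b_5 = 2.

2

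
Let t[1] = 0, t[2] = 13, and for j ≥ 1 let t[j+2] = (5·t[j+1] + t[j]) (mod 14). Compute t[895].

0

Computing terms: t[1] = 0, t[2] = 13, t[3] = 9, t[4] = 2, t[5] = 5, t[6] = 13, t[7] = 0, t[8] = 13.
Since (t[7], t[8]) = (t[1], t[2]) = (0, 13) (two consecutive terms determine the rest), the sequence is periodic with period 6.
(895 - 1) mod 6 = 0, so t[895] = t[1] = 0.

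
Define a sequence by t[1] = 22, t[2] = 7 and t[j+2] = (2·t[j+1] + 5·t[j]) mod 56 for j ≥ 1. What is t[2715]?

Listing terms: t[1] = 22, t[2] = 7, t[3] = 12, t[4] = 3, t[5] = 10, t[6] = 35, t[7] = 8, t[8] = 23, t[9] = 30, t[10] = 7, t[11] = 52, t[12] = 27, t[13] = 34, t[14] = 35, t[15] = 16, t[16] = 39, t[17] = 46, t[18] = 7, t[19] = 20, t[20] = 19, t[21] = 26, t[22] = 35, t[23] = 32, t[24] = 15, t[25] = 22, t[26] = 7.
The sequence repeats with period 24.
(2715 - 1) mod 24 = 2, so t[2715] = t[3] = 12.

12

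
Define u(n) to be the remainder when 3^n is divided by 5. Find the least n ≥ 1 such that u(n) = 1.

Computing terms: u(0) = 1, u(1) = 3, u(2) = 4, u(3) = 2, u(4) = 1.
Since u(4) = u(0) = 1, the sequence is periodic with period 4.
The value 1 next appears (with n ≥ 1) at u(4).

4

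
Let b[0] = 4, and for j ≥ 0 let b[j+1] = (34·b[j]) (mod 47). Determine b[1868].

28

We have b[0] = 4,  b[1] = 42,  b[2] = 18,  b[3] = 1,  b[4] = 34,  b[5] = 28,  b[6] = 12,  b[7] = 32,  b[8] = 7,  b[9] = 3,  b[10] = 8,  b[11] = 37,  b[12] = 36,  b[13] = 2,  b[14] = 21,  b[15] = 9,  b[16] = 24,  b[17] = 17,  b[18] = 14,  b[19] = 6,  b[20] = 16,  b[21] = 27,  b[22] = 25,  b[23] = 4.
The sequence repeats with period 23.
(1868 - 0) mod 23 = 5, so b[1868] = b[5] = 28.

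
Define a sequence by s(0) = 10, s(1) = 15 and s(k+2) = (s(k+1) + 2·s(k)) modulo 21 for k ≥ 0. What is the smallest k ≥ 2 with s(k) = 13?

5

Computing terms: s(0) = 10, s(1) = 15, s(2) = 14, s(3) = 2, s(4) = 9, s(5) = 13, s(6) = 10, s(7) = 15.
Since (s(6), s(7)) = (s(0), s(1)) = (10, 15) (two consecutive terms determine the rest), the sequence is periodic with period 6.
The value 13 first appears (with k ≥ 2) at s(5).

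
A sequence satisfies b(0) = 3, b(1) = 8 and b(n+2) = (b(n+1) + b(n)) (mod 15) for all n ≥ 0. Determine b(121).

8

Computing terms: b(0) = 3, b(1) = 8, b(2) = 11, b(3) = 4, b(4) = 0, b(5) = 4, b(6) = 4, b(7) = 8, b(8) = 12, b(9) = 5, b(10) = 2, b(11) = 7, b(12) = 9, b(13) = 1, b(14) = 10, b(15) = 11, b(16) = 6, b(17) = 2, b(18) = 8, b(19) = 10, b(20) = 3, b(21) = 13, b(22) = 1, b(23) = 14, b(24) = 0, b(25) = 14, b(26) = 14, b(27) = 13, b(28) = 12, b(29) = 10, b(30) = 7, b(31) = 2, b(32) = 9, b(33) = 11, b(34) = 5, b(35) = 1, b(36) = 6, b(37) = 7, b(38) = 13, b(39) = 5, b(40) = 3, b(41) = 8.
Since (b(40), b(41)) = (b(0), b(1)) = (3, 8) (two consecutive terms determine the rest), the sequence is periodic with period 40.
(121 - 0) mod 40 = 1, so b(121) = b(1) = 8.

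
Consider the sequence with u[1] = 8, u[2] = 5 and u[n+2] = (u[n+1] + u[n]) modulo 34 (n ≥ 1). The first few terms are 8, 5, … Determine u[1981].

Computing terms: u[1] = 8; u[2] = 5; u[3] = 13; u[4] = 18; u[5] = 31; u[6] = 15; u[7] = 12; u[8] = 27; u[9] = 5; u[10] = 32; u[11] = 3; u[12] = 1; u[13] = 4; u[14] = 5; u[15] = 9; u[16] = 14; u[17] = 23; u[18] = 3; u[19] = 26; u[20] = 29; u[21] = 21; u[22] = 16; u[23] = 3; u[24] = 19; u[25] = 22; u[26] = 7; u[27] = 29; u[28] = 2; u[29] = 31; u[30] = 33; u[31] = 30; u[32] = 29; u[33] = 25; u[34] = 20; u[35] = 11; u[36] = 31; u[37] = 8; u[38] = 5.
The sequence repeats with period 36.
(1981 - 1) mod 36 = 0, so u[1981] = u[1] = 8.

8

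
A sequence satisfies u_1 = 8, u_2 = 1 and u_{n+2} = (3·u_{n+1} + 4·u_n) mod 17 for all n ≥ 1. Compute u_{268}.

7

u_1 = 8,  u_2 = 1,  u_3 = 1,  u_4 = 7,  u_5 = 8,  u_6 = 1.
Since (u_5, u_6) = (u_1, u_2) = (8, 1) (two consecutive terms determine the rest), the sequence is periodic with period 4.
So u_{268} = u_{1 + ((268-1) mod 4)} = u_4 = 7.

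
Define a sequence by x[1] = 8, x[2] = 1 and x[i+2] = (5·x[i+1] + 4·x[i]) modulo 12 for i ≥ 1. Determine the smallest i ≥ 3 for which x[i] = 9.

Computing terms: x[1] = 8; x[2] = 1; x[3] = 1; x[4] = 9; x[5] = 1; x[6] = 5; x[7] = 5; x[8] = 9; x[9] = 5; x[10] = 1; x[11] = 1.
Since (x[10], x[11]) = (x[2], x[3]) = (1, 1) (two consecutive terms determine the rest), the sequence is eventually periodic: after a pre-period of length 1 it cycles with period 8.
The value 9 first appears (with i ≥ 3) at x[4].

4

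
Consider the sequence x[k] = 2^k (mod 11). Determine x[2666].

9

We have x[0] = 1,  x[1] = 2,  x[2] = 4,  x[3] = 8,  x[4] = 5,  x[5] = 10,  x[6] = 9,  x[7] = 7,  x[8] = 3,  x[9] = 6,  x[10] = 1.
The sequence repeats with period 10.
(2666 - 0) mod 10 = 6, so x[2666] = x[6] = 9.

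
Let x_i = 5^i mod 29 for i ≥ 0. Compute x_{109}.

Computing terms: x_0 = 1; x_1 = 5; x_2 = 25; x_3 = 9; x_4 = 16; x_5 = 22; x_6 = 23; x_7 = 28; x_8 = 24; x_9 = 4; x_{10} = 20; x_{11} = 13; x_{12} = 7; x_{13} = 6; x_{14} = 1.
Since x_{14} = x_0 = 1, the sequence is periodic with period 14.
So x_{109} = x_{0 + ((109-0) mod 14)} = x_{11} = 13.

13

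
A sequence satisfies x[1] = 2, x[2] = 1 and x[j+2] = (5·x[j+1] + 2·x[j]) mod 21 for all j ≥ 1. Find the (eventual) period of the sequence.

48

x[1] = 2; x[2] = 1; x[3] = 9; x[4] = 5; x[5] = 1; x[6] = 15; x[7] = 14; x[8] = 16; x[9] = 3; x[10] = 5; x[11] = 10; x[12] = 18; x[13] = 5; x[14] = 19; x[15] = 0; x[16] = 17; x[17] = 1; x[18] = 18; x[19] = 8; x[20] = 13; x[21] = 18; x[22] = 11; x[23] = 7; x[24] = 15; x[25] = 5; x[26] = 13; x[27] = 12; x[28] = 2; x[29] = 13; x[30] = 6; x[31] = 14; x[32] = 19; x[33] = 18; x[34] = 2; x[35] = 4; x[36] = 3; x[37] = 2; x[38] = 16; x[39] = 0; x[40] = 11; x[41] = 13; x[42] = 3; x[43] = 20; x[44] = 1; x[45] = 3; x[46] = 17; x[47] = 7; x[48] = 6; x[49] = 2; x[50] = 1.
The sequence repeats with period 48.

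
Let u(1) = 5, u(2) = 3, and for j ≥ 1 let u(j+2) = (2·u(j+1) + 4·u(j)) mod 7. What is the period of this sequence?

u(1) = 5; u(2) = 3; u(3) = 5; u(4) = 1; u(5) = 1; u(6) = 6; u(7) = 2; u(8) = 0; u(9) = 1; u(10) = 2; u(11) = 1; u(12) = 3; u(13) = 3; u(14) = 4; u(15) = 6; u(16) = 0; u(17) = 3; u(18) = 6; u(19) = 3; u(20) = 2; u(21) = 2; u(22) = 5; u(23) = 4; u(24) = 0; u(25) = 2; u(26) = 4; u(27) = 2; u(28) = 6; u(29) = 6; u(30) = 1; u(31) = 5; u(32) = 0; u(33) = 6; u(34) = 5; u(35) = 6; u(36) = 4; u(37) = 4; u(38) = 3; u(39) = 1; u(40) = 0; u(41) = 4; u(42) = 1; u(43) = 4; u(44) = 5; u(45) = 5; u(46) = 2; u(47) = 3; u(48) = 0; u(49) = 5; u(50) = 3.
The sequence repeats with period 48.

48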